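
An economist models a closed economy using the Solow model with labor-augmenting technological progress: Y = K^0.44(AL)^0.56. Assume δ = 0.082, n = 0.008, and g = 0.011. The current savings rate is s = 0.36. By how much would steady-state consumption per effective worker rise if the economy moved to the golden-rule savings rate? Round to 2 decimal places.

Δc ≈ 0.04

Break-even investment rate: n + g + δ = 0.008 + 0.011 + 0.082 = 0.101.
Current steady state (s = 0.36): k* = (0.36/0.101)^(1/0.56) ≈ 9.6757, y* = 9.6757^0.44 ≈ 2.7146, c* = (1−0.36)·2.7146 ≈ 1.7373.
Setting f'(k) = n+g+δ gives 0.44·k^(0.44−1) = 0.101, hence k_gold = (0.44/0.101)^(1/0.56) ≈ 13.8454.
y_gold = 13.8454^0.44 ≈ 3.1782, c_gold = y_gold − 0.101·k_gold ≈ 1.7798.
Gain: Δc = 1.7798 − 1.7373 ≈ 0.0424.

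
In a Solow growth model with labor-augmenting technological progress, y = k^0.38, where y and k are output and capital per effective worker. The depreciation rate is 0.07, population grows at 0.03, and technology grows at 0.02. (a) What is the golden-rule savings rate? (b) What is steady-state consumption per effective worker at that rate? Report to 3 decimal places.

(a) s_gold = 0.380; (b) c_gold ≈ 1.257

n + g + δ = 0.03 + 0.02 + 0.07 = 0.12.
For Cobb-Douglas, s_gold equals capital's share: s_gold = 0.38.
Golden rule sets MPK = n+g+δ: 0.38·k^(0.38−1) = 0.12, so k_gold = (0.38/0.12)^(1/0.62) ≈ 6.4183.
y_gold = 6.4183^0.38 ≈ 2.0268; c_gold = (1−0.38)·y_gold ≈ 1.2566.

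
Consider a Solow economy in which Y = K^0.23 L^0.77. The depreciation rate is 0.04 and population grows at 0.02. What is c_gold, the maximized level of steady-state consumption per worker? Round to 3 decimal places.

Capital per worker breaks even when investment replaces (n + δ)·k; here n + δ = 0.06.
At the golden rule the marginal product of capital equals n+δ: 0.23·k^(0.23−1) = 0.06. Solving, k_gold = (0.23/0.06)^(1/0.77) ≈ 5.7265.
y_gold = 5.7265^0.23 ≈ 1.4939.
c_gold = y_gold − (n+δ)·k_gold = 1.4939 − 0.06·5.7265 ≈ 1.1503.

c_gold ≈ 1.150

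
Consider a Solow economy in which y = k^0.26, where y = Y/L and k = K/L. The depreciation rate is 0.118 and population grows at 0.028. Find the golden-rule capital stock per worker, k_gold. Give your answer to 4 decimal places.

k_gold ≈ 2.1811

Capital per worker breaks even when investment replaces (n + δ)·k; here n + δ = 0.146.
Maximizing c = f(k) − (n+δ)·k gives f'(k) = n+δ, i.e. 0.26·k^(0.26−1) = 0.146, so k_gold = (0.26/0.146)^(1/0.74) ≈ 2.1811.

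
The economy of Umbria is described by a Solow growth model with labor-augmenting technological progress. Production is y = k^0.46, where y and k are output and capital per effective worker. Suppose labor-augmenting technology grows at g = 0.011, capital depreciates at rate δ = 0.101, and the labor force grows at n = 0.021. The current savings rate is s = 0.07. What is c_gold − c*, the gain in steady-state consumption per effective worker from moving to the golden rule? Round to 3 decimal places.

The effective depreciation rate is n + g + δ = 0.021 + 0.011 + 0.101 = 0.133.
Current steady state (s = 0.07): k* = (0.07/0.133)^(1/0.54) ≈ 0.3046, y* = 0.3046^0.46 ≈ 0.5788, c* = (1−0.07)·0.5788 ≈ 0.5383.
Maximizing c = f(k) − (n+g+δ)·k gives f'(k) = n+g+δ, i.e. 0.46·k^(0.46−1) = 0.133, so k_gold = (0.46/0.133)^(1/0.54) ≈ 9.9535.
y_gold = 9.9535^0.46 ≈ 2.8779, c_gold = y_gold − 0.133·k_gold ≈ 1.5540.
Gain: Δc = 1.5540 − 0.5383 ≈ 1.0157.

Δc ≈ 1.016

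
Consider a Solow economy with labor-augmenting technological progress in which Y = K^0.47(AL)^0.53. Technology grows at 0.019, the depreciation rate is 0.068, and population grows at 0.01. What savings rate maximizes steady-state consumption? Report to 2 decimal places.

Capital per effective worker breaks even when investment replaces (n + g + δ)·k; here n + g + δ = 0.097.
At the golden rule MPK = n+g+δ, and in any Cobb-Douglas steady state s = (n+g+δ)·k/y = MPK·k/y = capital's share 0.47.

s_gold = 0.47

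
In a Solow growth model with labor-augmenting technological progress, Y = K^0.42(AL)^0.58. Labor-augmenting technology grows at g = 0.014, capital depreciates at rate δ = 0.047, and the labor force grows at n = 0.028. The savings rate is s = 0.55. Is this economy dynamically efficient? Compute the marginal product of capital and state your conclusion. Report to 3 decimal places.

n + g + δ = 0.028 + 0.014 + 0.047 = 0.089.
Steady-state k*: s·k^0.42 = 0.089·k gives k* = (0.55/0.089)^(1/0.58) ≈ 23.1071.
MPK = 0.42·23.1071^(-0.58) ≈ 0.0680.
MPK < n+g+δ = 0.089, so the economy is dynamically inefficient (over-saving).

dynamically inefficient; MPK ≈ 0.068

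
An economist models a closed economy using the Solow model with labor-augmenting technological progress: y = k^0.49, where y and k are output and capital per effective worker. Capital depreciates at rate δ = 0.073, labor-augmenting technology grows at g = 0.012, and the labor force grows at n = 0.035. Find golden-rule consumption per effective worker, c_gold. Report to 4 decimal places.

c_gold ≈ 1.9707

Capital per effective worker breaks even when investment replaces (n + g + δ)·k; here n + g + δ = 0.12.
Setting f'(k) = n+g+δ gives 0.49·k^(0.49−1) = 0.12, hence k_gold = (0.49/0.12)^(1/0.51) ≈ 15.7786.
y_gold = 15.7786^0.49 ≈ 3.8641.
c_gold = y_gold − (n+g+δ)·k_gold = 3.8641 − 0.12·15.7786 ≈ 1.9707.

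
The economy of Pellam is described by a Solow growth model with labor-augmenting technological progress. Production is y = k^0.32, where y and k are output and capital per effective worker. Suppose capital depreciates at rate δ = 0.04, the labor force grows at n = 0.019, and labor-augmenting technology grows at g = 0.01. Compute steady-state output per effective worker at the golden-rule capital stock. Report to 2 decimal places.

n + g + δ = 0.019 + 0.01 + 0.04 = 0.069.
Maximizing c = f(k) − (n+g+δ)·k gives f'(k) = n+g+δ, i.e. 0.32·k^(0.32−1) = 0.069, so k_gold = (0.32/0.069)^(1/0.68) ≈ 9.5467.
Output: y_gold = k_gold^0.32 = 9.5467^0.32 ≈ 2.0585.

y_gold ≈ 2.06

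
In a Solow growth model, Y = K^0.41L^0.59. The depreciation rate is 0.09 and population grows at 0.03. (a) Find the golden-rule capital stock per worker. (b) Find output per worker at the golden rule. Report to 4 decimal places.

(a) k_gold ≈ 8.0244; (b) y_gold ≈ 2.3486

Capital per worker breaks even when investment replaces (n + δ)·k; here n + δ = 0.12.
At the golden rule the marginal product of capital equals n+δ: 0.41·k^(0.41−1) = 0.12. Solving, k_gold = (0.41/0.12)^(1/0.59) ≈ 8.0244.
y_gold = 8.0244^0.41 ≈ 2.3486.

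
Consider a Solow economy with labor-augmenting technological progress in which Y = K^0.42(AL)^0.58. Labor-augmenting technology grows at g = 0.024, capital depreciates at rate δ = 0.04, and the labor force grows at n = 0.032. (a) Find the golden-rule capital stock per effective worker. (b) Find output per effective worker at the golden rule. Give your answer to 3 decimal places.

(a) k_gold ≈ 12.739; (b) y_gold ≈ 2.912

Capital per effective worker breaks even when investment replaces (n + g + δ)·k; here n + g + δ = 0.096.
Setting f'(k) = n+g+δ gives 0.42·k^(0.42−1) = 0.096, hence k_gold = (0.42/0.096)^(1/0.58) ≈ 12.7390.
y_gold = 12.7390^0.42 ≈ 2.9118.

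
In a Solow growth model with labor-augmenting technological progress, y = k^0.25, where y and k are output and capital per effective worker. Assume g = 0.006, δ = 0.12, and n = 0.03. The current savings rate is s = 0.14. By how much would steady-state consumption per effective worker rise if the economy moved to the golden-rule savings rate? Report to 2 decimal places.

Δc ≈ 0.05

The effective depreciation rate is n + g + δ = 0.03 + 0.006 + 0.12 = 0.156.
Current steady state (s = 0.14): k* = (0.14/0.156)^(1/0.75) ≈ 0.8656, y* = 0.8656^0.25 ≈ 0.9646, c* = (1−0.14)·0.9646 ≈ 0.8295.
Setting f'(k) = n+g+δ gives 0.25·k^(0.25−1) = 0.156, hence k_gold = (0.25/0.156)^(1/0.75) ≈ 1.8754.
y_gold = 1.8754^0.25 ≈ 1.1702, c_gold = y_gold − 0.156·k_gold ≈ 0.8777.
Gain: Δc = 0.8777 − 0.8295 ≈ 0.0481.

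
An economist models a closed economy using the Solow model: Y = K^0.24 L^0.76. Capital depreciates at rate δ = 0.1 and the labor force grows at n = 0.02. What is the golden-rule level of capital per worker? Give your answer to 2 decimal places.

The effective depreciation rate is n + δ = 0.02 + 0.1 = 0.12.
Golden rule sets MPK = n+δ: 0.24·k^(0.24−1) = 0.12, so k_gold = (0.24/0.12)^(1/0.76) ≈ 2.4894.

k_gold ≈ 2.49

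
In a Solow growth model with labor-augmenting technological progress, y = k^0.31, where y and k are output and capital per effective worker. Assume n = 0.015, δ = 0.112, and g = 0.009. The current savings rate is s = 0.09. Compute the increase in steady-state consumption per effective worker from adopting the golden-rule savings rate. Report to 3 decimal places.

n + g + δ = 0.015 + 0.009 + 0.112 = 0.136.
Current steady state (s = 0.09): k* = (0.09/0.136)^(1/0.69) ≈ 0.5497, y* = 0.5497^0.31 ≈ 0.8307, c* = (1−0.09)·0.8307 ≈ 0.7559.
Golden rule sets MPK = n+g+δ: 0.31·k^(0.31−1) = 0.136, so k_gold = (0.31/0.136)^(1/0.69) ≈ 3.3005.
y_gold = 3.3005^0.31 ≈ 1.4480, c_gold = y_gold − 0.136·k_gold ≈ 0.9991.
Gain: Δc = 0.9991 − 0.7559 ≈ 0.2432.

Δc ≈ 0.243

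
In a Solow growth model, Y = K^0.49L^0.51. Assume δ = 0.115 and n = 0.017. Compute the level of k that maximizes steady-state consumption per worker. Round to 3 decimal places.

k_gold ≈ 13.089

n + δ = 0.017 + 0.115 = 0.132.
Maximizing c = f(k) − (n+δ)·k gives f'(k) = n+δ, i.e. 0.49·k^(0.49−1) = 0.132, so k_gold = (0.49/0.132)^(1/0.51) ≈ 13.0890.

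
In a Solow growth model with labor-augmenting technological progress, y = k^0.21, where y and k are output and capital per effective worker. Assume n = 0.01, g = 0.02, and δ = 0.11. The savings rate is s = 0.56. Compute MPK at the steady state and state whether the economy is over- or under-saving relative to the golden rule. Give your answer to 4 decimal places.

n + g + δ = 0.01 + 0.02 + 0.11 = 0.14.
Steady-state k*: s·k^0.21 = 0.14·k gives k* = (0.56/0.14)^(1/0.79) ≈ 5.7823.
MPK = 0.21·5.7823^(-0.79) ≈ 0.0525.
MPK < n+g+δ = 0.14, so the economy is dynamically inefficient (over-saving).

over-saving; MPK ≈ 0.0525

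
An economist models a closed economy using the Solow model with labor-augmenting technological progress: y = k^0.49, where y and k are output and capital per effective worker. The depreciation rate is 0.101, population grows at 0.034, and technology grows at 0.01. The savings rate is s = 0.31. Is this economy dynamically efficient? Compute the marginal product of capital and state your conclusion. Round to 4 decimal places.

dynamically efficient; MPK ≈ 0.2292

Capital per effective worker breaks even when investment replaces (n + g + δ)·k; here n + g + δ = 0.145.
Steady-state k*: s·k^0.49 = 0.145·k gives k* = (0.31/0.145)^(1/0.51) ≈ 4.4366.
MPK = 0.49·4.4366^(-0.51) ≈ 0.2292.
MPK > n+g+δ = 0.145, so the economy is dynamically efficient (under-saving).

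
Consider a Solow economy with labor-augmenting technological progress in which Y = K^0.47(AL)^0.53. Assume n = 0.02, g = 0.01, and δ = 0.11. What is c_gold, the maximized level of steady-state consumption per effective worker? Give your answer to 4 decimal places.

c_gold ≈ 1.5513

The effective depreciation rate is n + g + δ = 0.02 + 0.01 + 0.11 = 0.14.
At the golden rule the marginal product of capital equals n+g+δ: 0.47·k^(0.47−1) = 0.14. Solving, k_gold = (0.47/0.14)^(1/0.53) ≈ 9.8264.
y_gold = 9.8264^0.47 ≈ 2.9270.
c_gold = y_gold − (n+g+δ)·k_gold = 2.9270 − 0.14·9.8264 ≈ 1.5513.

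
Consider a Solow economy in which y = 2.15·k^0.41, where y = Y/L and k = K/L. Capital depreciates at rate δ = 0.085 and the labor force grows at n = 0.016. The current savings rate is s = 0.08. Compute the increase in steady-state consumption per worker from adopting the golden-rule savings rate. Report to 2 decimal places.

Δc ≈ 2.85

The effective depreciation rate is n + δ = 0.016 + 0.085 = 0.101.
Current steady state (s = 0.08): k* = (0.08·2.15/0.101)^(1/0.59) ≈ 2.4653, y* = 2.15·2.4653^0.41 ≈ 3.1125, c* = (1−0.08)·3.1125 ≈ 2.8635.
Golden rule sets MPK = n+δ: 0.41·2.15·k^(0.41−1) = 0.101, so k_gold = (0.41·2.15/0.101)^(1/0.59) ≈ 39.3321.
y_gold = 2.15·39.3321^0.41 ≈ 9.6891, c_gold = y_gold − 0.101·k_gold ≈ 5.7166.
Gain: Δc = 5.7166 − 2.8635 ≈ 2.8531.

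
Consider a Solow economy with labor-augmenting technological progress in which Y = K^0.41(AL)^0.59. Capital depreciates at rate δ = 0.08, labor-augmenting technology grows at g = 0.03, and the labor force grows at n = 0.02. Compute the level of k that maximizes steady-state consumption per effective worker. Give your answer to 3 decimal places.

The effective depreciation rate is n + g + δ = 0.02 + 0.03 + 0.08 = 0.13.
At the golden rule the marginal product of capital equals n+g+δ: 0.41·k^(0.41−1) = 0.13. Solving, k_gold = (0.41/0.13)^(1/0.59) ≈ 7.0064.

k_gold ≈ 7.006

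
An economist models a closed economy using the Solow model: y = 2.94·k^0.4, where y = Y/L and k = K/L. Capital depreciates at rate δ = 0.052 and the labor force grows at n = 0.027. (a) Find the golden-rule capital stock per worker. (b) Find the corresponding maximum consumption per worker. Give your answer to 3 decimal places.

(a) k_gold ≈ 90.081; (b) c_gold ≈ 10.675

Capital per worker breaks even when investment replaces (n + δ)·k; here n + δ = 0.079.
Golden rule sets MPK = n+δ: 0.4·2.94·k^(0.4−1) = 0.079, so k_gold = (0.4·2.94/0.079)^(1/0.6) ≈ 90.0811.
y_gold = 2.94·90.0811^0.4 ≈ 17.7910; c_gold = y_gold − 0.079·k_gold ≈ 10.6746.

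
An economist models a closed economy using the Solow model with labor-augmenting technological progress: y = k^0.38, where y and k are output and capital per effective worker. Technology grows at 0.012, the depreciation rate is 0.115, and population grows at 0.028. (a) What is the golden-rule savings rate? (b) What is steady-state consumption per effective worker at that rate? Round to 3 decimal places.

(a) s_gold = 0.380; (b) c_gold ≈ 1.074

n + g + δ = 0.028 + 0.012 + 0.115 = 0.155.
For Cobb-Douglas, s_gold equals capital's share: s_gold = 0.38.
Setting f'(k) = n+g+δ gives 0.38·k^(0.38−1) = 0.155, hence k_gold = (0.38/0.155)^(1/0.62) ≈ 4.2476.
y_gold = 4.2476^0.38 ≈ 1.7326; c_gold = (1−0.38)·y_gold ≈ 1.0742.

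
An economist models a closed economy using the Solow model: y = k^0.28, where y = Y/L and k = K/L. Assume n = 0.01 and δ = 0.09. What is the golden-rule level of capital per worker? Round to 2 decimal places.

The effective depreciation rate is n + δ = 0.01 + 0.09 = 0.1.
Setting f'(k) = n+δ gives 0.28·k^(0.28−1) = 0.1, hence k_gold = (0.28/0.1)^(1/0.72) ≈ 4.1788.

k_gold ≈ 4.18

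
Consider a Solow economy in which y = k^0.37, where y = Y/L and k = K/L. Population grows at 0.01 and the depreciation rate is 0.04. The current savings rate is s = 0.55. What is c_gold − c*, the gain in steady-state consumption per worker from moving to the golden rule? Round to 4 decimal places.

Capital per worker breaks even when investment replaces (n + δ)·k; here n + δ = 0.05.
Current steady state (s = 0.55): k* = (0.55/0.05)^(1/0.63) ≈ 44.9784, y* = 44.9784^0.37 ≈ 4.0889, c* = (1−0.55)·4.0889 ≈ 1.8400.
Setting f'(k) = n+δ gives 0.37·k^(0.37−1) = 0.05, hence k_gold = (0.37/0.05)^(1/0.63) ≈ 23.9736.
y_gold = 23.9736^0.37 ≈ 3.2397, c_gold = y_gold − 0.05·k_gold ≈ 2.0410.
Gain: Δc = 2.0410 − 1.8400 ≈ 0.2010.

Δc ≈ 0.2010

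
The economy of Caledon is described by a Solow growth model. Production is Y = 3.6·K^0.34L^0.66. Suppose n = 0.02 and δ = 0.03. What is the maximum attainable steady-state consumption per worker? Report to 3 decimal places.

c_gold ≈ 12.339

Capital per worker breaks even when investment replaces (n + δ)·k; here n + δ = 0.05.
Maximizing c = f(k) − (n+δ)·k gives f'(k) = n+δ, i.e. 0.34·3.6·k^(0.34−1) = 0.05, so k_gold = (0.34·3.6/0.05)^(1/0.66) ≈ 127.1334.
y_gold = 3.6·127.1334^0.34 ≈ 18.6961.
c_gold = y_gold − (n+δ)·k_gold = 18.6961 − 0.05·127.1334 ≈ 12.3394.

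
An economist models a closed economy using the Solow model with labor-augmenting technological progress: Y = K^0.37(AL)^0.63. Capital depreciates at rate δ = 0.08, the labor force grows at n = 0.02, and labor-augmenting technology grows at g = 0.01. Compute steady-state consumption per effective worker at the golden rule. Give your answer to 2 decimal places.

c_gold ≈ 1.28

The effective depreciation rate is n + g + δ = 0.02 + 0.01 + 0.08 = 0.11.
Golden rule sets MPK = n+g+δ: 0.37·k^(0.37−1) = 0.11, so k_gold = (0.37/0.11)^(1/0.63) ≈ 6.8581.
y_gold = 6.8581^0.37 ≈ 2.0389.
c_gold = y_gold − (n+g+δ)·k_gold = 2.0389 − 0.11·6.8581 ≈ 1.2845.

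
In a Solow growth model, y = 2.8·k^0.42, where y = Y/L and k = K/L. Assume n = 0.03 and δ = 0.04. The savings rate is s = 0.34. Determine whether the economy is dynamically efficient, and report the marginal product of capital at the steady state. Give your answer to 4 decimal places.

dynamically efficient; MPK ≈ 0.0865

The effective depreciation rate is n + δ = 0.03 + 0.04 = 0.07.
Steady-state k*: s·A·k^0.42 = 0.07·k gives k* = (0.34·2.8/0.07)^(1/0.58) ≈ 90.0280.
MPK = 0.42·2.8·90.0280^(-0.58) ≈ 0.0865.
MPK > n+δ = 0.07, so the economy is dynamically efficient (under-saving).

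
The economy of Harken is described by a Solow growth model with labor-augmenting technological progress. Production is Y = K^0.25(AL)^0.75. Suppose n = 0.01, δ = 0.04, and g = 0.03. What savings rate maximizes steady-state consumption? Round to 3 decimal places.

s_gold = 0.250

n + g + δ = 0.01 + 0.03 + 0.04 = 0.08.
At the golden rule MPK = n+g+δ, and in any Cobb-Douglas steady state s = (n+g+δ)·k/y = MPK·k/y = capital's share 0.25.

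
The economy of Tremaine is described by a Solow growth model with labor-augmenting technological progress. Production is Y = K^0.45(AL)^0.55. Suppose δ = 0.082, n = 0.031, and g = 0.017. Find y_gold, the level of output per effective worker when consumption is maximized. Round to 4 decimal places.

Break-even investment rate: n + g + δ = 0.031 + 0.017 + 0.082 = 0.13.
Golden rule sets MPK = n+g+δ: 0.45·k^(0.45−1) = 0.13, so k_gold = (0.45/0.13)^(1/0.55) ≈ 9.5607.
Output: y_gold = k_gold^0.45 = 9.5607^0.45 ≈ 2.7620.

y_gold ≈ 2.7620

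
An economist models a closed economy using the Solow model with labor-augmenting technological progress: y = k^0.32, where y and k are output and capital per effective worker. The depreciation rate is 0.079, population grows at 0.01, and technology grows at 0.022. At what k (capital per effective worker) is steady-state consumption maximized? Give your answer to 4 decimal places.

The effective depreciation rate is n + g + δ = 0.01 + 0.022 + 0.079 = 0.111.
Golden rule sets MPK = n+g+δ: 0.32·k^(0.32−1) = 0.111, so k_gold = (0.32/0.111)^(1/0.68) ≈ 4.7448.

k_gold ≈ 4.7448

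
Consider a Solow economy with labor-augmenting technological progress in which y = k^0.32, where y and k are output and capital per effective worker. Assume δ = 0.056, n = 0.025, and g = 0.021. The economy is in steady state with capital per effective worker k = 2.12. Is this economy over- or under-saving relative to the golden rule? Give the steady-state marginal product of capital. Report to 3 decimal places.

under-saving; MPK ≈ 0.192

Break-even investment rate: n + g + δ = 0.025 + 0.021 + 0.056 = 0.102.
MPK = 0.32·k^(0.32−1) = 0.32·2.12^(-0.68) ≈ 0.1920.
MPK > 0.102, so the economy is dynamically efficient (under-saving).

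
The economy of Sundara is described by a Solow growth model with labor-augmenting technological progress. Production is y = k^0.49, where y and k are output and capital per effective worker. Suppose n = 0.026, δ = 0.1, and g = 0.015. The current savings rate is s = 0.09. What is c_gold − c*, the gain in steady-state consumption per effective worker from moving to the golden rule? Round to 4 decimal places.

The effective depreciation rate is n + g + δ = 0.026 + 0.015 + 0.1 = 0.141.
Current steady state (s = 0.09): k* = (0.09/0.141)^(1/0.51) ≈ 0.4147, y* = 0.4147^0.49 ≈ 0.6496, c* = (1−0.09)·0.6496 ≈ 0.5912.
Setting f'(k) = n+g+δ gives 0.49·k^(0.49−1) = 0.141, hence k_gold = (0.49/0.141)^(1/0.51) ≈ 11.5011.
y_gold = 11.5011^0.49 ≈ 3.3095, c_gold = y_gold − 0.141·k_gold ≈ 1.6878.
Gain: Δc = 1.6878 − 0.5912 ≈ 1.0967.

Δc ≈ 1.0967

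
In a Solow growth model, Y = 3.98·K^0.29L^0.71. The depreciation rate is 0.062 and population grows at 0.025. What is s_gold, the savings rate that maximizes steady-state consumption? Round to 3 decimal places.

Capital per worker breaks even when investment replaces (n + δ)·k; here n + δ = 0.087.
At the golden rule MPK = n+δ, and in any Cobb-Douglas steady state s = (n+δ)·k/y = MPK·k/y = capital's share 0.29.

s_gold = 0.290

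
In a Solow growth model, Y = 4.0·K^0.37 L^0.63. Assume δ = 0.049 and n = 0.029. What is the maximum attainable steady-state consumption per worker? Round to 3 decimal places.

c_gold ≈ 14.193

Break-even investment rate: n + δ = 0.029 + 0.049 = 0.078.
Maximizing c = f(k) − (n+δ)·k gives f'(k) = n+δ, i.e. 0.37·4.0·k^(0.37−1) = 0.078, so k_gold = (0.37·4.0/0.078)^(1/0.63) ≈ 106.8653.
y_gold = 4.0·106.8653^0.37 ≈ 22.5284.
c_gold = y_gold − (n+δ)·k_gold = 22.5284 − 0.078·106.8653 ≈ 14.1929.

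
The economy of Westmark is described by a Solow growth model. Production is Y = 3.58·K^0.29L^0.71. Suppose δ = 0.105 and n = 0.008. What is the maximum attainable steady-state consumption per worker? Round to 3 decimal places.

c_gold ≈ 6.289

Capital per worker breaks even when investment replaces (n + δ)·k; here n + δ = 0.113.
Golden rule sets MPK = n+δ: 0.29·3.58·k^(0.29−1) = 0.113, so k_gold = (0.29·3.58/0.113)^(1/0.71) ≈ 22.7313.
y_gold = 3.58·22.7313^0.29 ≈ 8.8573.
c_gold = y_gold − (n+δ)·k_gold = 8.8573 − 0.113·22.7313 ≈ 6.2887.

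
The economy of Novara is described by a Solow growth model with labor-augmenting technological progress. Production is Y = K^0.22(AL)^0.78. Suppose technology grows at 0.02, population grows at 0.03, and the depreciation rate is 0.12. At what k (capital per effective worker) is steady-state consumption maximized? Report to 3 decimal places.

n + g + δ = 0.03 + 0.02 + 0.12 = 0.17.
Golden rule sets MPK = n+g+δ: 0.22·k^(0.22−1) = 0.17, so k_gold = (0.22/0.17)^(1/0.78) ≈ 1.3917.

k_gold ≈ 1.392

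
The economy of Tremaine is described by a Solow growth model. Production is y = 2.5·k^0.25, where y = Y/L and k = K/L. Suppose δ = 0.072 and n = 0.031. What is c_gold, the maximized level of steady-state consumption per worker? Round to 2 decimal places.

c_gold ≈ 3.42

n + δ = 0.031 + 0.072 = 0.103.
Golden rule sets MPK = n+δ: 0.25·2.5·k^(0.25−1) = 0.103, so k_gold = (0.25·2.5/0.103)^(1/0.75) ≈ 11.0677.
y_gold = 2.5·11.0677^0.25 ≈ 4.5599.
c_gold = y_gold − (n+δ)·k_gold = 4.5599 − 0.103·11.0677 ≈ 3.4199.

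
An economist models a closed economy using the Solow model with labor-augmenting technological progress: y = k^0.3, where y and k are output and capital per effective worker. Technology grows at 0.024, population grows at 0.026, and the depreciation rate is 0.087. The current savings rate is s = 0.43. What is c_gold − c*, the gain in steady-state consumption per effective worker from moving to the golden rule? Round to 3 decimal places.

The effective depreciation rate is n + g + δ = 0.026 + 0.024 + 0.087 = 0.137.
Current steady state (s = 0.43): k* = (0.43/0.137)^(1/0.7) ≈ 5.1244, y* = 5.1244^0.3 ≈ 1.6326, c* = (1−0.43)·1.6326 ≈ 0.9306.
At the golden rule the marginal product of capital equals n+g+δ: 0.3·k^(0.3−1) = 0.137. Solving, k_gold = (0.3/0.137)^(1/0.7) ≈ 3.0640.
y_gold = 3.0640^0.3 ≈ 1.3992, c_gold = y_gold − 0.137·k_gold ≈ 0.9795.
Gain: Δc = 0.9795 − 0.9306 ≈ 0.0488.

Δc ≈ 0.049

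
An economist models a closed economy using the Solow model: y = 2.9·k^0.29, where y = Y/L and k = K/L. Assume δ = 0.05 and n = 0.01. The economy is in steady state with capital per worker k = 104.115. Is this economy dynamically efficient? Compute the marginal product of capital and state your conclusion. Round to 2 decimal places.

dynamically inefficient; MPK ≈ 0.03

Break-even investment rate: n + δ = 0.01 + 0.05 = 0.06.
MPK = 0.29·2.9·k^(0.29−1) = 0.29·2.9·104.115^(-0.71) ≈ 0.0311.
MPK < 0.06, so the economy is dynamically inefficient (over-saving).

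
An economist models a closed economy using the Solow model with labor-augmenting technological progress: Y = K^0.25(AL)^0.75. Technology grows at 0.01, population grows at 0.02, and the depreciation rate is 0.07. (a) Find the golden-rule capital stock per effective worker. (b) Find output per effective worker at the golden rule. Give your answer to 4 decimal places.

(a) k_gold ≈ 3.3930; (b) y_gold ≈ 1.3572

Break-even investment rate: n + g + δ = 0.02 + 0.01 + 0.07 = 0.1.
At the golden rule the marginal product of capital equals n+g+δ: 0.25·k^(0.25−1) = 0.1. Solving, k_gold = (0.25/0.1)^(1/0.75) ≈ 3.3930.
y_gold = 3.3930^0.25 ≈ 1.3572.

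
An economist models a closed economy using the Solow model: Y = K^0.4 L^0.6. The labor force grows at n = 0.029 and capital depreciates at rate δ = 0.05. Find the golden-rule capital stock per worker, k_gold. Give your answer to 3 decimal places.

k_gold ≈ 14.930

Capital per worker breaks even when investment replaces (n + δ)·k; here n + δ = 0.079.
Golden rule sets MPK = n+δ: 0.4·k^(0.4−1) = 0.079, so k_gold = (0.4/0.079)^(1/0.6) ≈ 14.9298.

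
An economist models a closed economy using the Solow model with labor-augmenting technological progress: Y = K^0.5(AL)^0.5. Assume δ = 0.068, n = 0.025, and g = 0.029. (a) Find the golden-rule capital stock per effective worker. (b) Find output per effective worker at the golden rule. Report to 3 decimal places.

(a) k_gold ≈ 16.797; (b) y_gold ≈ 4.098

The effective depreciation rate is n + g + δ = 0.025 + 0.029 + 0.068 = 0.122.
Setting f'(k) = n+g+δ gives 0.5·k^(0.5−1) = 0.122, hence k_gold = (0.5/0.122)^(1/0.5) ≈ 16.7966.
y_gold = 16.7966^0.5 ≈ 4.0984.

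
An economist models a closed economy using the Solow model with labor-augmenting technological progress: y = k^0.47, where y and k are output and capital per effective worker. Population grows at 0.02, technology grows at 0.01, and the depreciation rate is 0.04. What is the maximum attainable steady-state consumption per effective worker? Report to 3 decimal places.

n + g + δ = 0.02 + 0.01 + 0.04 = 0.07.
Maximizing c = f(k) − (n+g+δ)·k gives f'(k) = n+g+δ, i.e. 0.47·k^(0.47−1) = 0.07, so k_gold = (0.47/0.07)^(1/0.53) ≈ 36.3393.
y_gold = 36.3393^0.47 ≈ 5.4122.
c_gold = y_gold − (n+g+δ)·k_gold = 5.4122 − 0.07·36.3393 ≈ 2.8685.

c_gold ≈ 2.868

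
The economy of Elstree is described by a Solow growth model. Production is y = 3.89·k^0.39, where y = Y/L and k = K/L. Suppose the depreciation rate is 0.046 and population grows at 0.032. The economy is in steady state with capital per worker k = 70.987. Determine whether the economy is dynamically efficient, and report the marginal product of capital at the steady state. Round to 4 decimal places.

Break-even investment rate: n + δ = 0.032 + 0.046 = 0.078.
MPK = 0.39·3.89·k^(0.39−1) = 0.39·3.89·70.987^(-0.61) ≈ 0.1127.
MPK > 0.078, so the economy is dynamically efficient (under-saving).

dynamically efficient; MPK ≈ 0.1127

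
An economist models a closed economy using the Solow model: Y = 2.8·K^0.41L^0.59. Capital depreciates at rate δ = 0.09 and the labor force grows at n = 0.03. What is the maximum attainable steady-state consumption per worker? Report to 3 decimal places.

c_gold ≈ 7.935

Capital per worker breaks even when investment replaces (n + δ)·k; here n + δ = 0.12.
Setting f'(k) = n+δ gives 0.41·2.8·k^(0.41−1) = 0.12, hence k_gold = (0.41·2.8/0.12)^(1/0.59) ≈ 45.9522.
y_gold = 2.8·45.9522^0.41 ≈ 13.4494.
c_gold = y_gold − (n+δ)·k_gold = 13.4494 − 0.12·45.9522 ≈ 7.9352.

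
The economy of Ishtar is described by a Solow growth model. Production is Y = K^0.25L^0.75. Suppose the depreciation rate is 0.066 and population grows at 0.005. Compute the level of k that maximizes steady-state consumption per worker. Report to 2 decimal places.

Break-even investment rate: n + δ = 0.005 + 0.066 = 0.071.
Golden rule sets MPK = n+δ: 0.25·k^(0.25−1) = 0.071, so k_gold = (0.25/0.071)^(1/0.75) ≈ 5.3568.

k_gold ≈ 5.36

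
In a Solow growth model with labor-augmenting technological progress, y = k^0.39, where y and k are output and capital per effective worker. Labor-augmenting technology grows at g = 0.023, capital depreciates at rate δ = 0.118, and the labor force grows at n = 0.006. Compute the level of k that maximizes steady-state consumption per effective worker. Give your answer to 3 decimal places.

k_gold ≈ 4.951

The effective depreciation rate is n + g + δ = 0.006 + 0.023 + 0.118 = 0.147.
Golden rule sets MPK = n+g+δ: 0.39·k^(0.39−1) = 0.147, so k_gold = (0.39/0.147)^(1/0.61) ≈ 4.9507.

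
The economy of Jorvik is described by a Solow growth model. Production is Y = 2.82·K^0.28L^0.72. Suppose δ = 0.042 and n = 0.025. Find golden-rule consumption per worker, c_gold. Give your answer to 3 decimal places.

c_gold ≈ 5.299

Capital per worker breaks even when investment replaces (n + δ)·k; here n + δ = 0.067.
Setting f'(k) = n+δ gives 0.28·2.82·k^(0.28−1) = 0.067, hence k_gold = (0.28·2.82/0.067)^(1/0.72) ≈ 30.7582.
y_gold = 2.82·30.7582^0.28 ≈ 7.3600.
c_gold = y_gold − (n+δ)·k_gold = 7.3600 − 0.067·30.7582 ≈ 5.2992.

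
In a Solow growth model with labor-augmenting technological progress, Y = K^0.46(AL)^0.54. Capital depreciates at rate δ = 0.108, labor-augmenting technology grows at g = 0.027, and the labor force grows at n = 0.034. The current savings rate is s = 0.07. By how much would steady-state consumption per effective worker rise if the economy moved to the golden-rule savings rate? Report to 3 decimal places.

Δc ≈ 0.828

The effective depreciation rate is n + g + δ = 0.034 + 0.027 + 0.108 = 0.169.
Current steady state (s = 0.07): k* = (0.07/0.169)^(1/0.54) ≈ 0.1955, y* = 0.1955^0.46 ≈ 0.4720, c* = (1−0.07)·0.4720 ≈ 0.4389.
Maximizing c = f(k) − (n+g+δ)·k gives f'(k) = n+g+δ, i.e. 0.46·k^(0.46−1) = 0.169, so k_gold = (0.46/0.169)^(1/0.54) ≈ 6.3873.
y_gold = 6.3873^0.46 ≈ 2.3466, c_gold = y_gold − 0.169·k_gold ≈ 1.2672.
Gain: Δc = 1.2672 − 0.4389 ≈ 0.8282.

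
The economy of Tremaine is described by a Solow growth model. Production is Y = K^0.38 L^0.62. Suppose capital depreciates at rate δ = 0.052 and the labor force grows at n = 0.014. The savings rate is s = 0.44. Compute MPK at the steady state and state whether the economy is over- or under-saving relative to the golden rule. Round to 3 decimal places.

over-saving; MPK ≈ 0.057

n + δ = 0.014 + 0.052 = 0.066.
Steady-state k*: s·k^0.38 = 0.066·k gives k* = (0.44/0.066)^(1/0.62) ≈ 21.3248.
MPK = 0.38·21.3248^(-0.62) ≈ 0.0570.
MPK < n+δ = 0.066, so the economy is dynamically inefficient (over-saving).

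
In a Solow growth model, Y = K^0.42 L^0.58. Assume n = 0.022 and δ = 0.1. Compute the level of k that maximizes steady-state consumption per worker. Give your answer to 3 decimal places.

Capital per worker breaks even when investment replaces (n + δ)·k; here n + δ = 0.122.
Golden rule sets MPK = n+δ: 0.42·k^(0.42−1) = 0.122, so k_gold = (0.42/0.122)^(1/0.58) ≈ 8.4270.

k_gold ≈ 8.427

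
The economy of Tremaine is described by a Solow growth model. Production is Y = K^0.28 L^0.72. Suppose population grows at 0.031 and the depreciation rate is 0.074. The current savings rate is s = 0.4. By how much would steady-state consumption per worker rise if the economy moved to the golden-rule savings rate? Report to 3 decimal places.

Δc ≈ 0.045

Break-even investment rate: n + δ = 0.031 + 0.074 = 0.105.
Current steady state (s = 0.4): k* = (0.4/0.105)^(1/0.72) ≈ 6.4086, y* = 6.4086^0.28 ≈ 1.6823, c* = (1−0.4)·1.6823 ≈ 1.0094.
Maximizing c = f(k) − (n+δ)·k gives f'(k) = n+δ, i.e. 0.28·k^(0.28−1) = 0.105, so k_gold = (0.28/0.105)^(1/0.72) ≈ 3.9050.
y_gold = 3.9050^0.28 ≈ 1.4644, c_gold = y_gold − 0.105·k_gold ≈ 1.0544.
Gain: Δc = 1.0544 − 1.0094 ≈ 0.0450.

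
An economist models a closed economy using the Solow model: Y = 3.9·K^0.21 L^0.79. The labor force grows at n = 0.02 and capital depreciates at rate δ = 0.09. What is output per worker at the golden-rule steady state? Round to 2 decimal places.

y_gold ≈ 6.65

Break-even investment rate: n + δ = 0.02 + 0.09 = 0.11.
Setting f'(k) = n+δ gives 0.21·3.9·k^(0.21−1) = 0.11, hence k_gold = (0.21·3.9/0.11)^(1/0.79) ≈ 12.6958.
Output: y_gold = 3.9·k_gold^0.21 = 3.9·12.6958^0.21 ≈ 6.6502.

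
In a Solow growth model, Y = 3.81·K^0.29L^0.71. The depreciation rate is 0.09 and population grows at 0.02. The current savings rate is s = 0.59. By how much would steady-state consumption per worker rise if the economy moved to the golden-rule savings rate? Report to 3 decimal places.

Δc ≈ 1.584

n + δ = 0.02 + 0.09 = 0.11.
Current steady state (s = 0.59): k* = (0.59·3.81/0.11)^(1/0.71) ≈ 70.0828, y* = 3.81·70.0828^0.29 ≈ 13.0663, c* = (1−0.59)·13.0663 ≈ 5.3572.
Setting f'(k) = n+δ gives 0.29·3.81·k^(0.29−1) = 0.11, hence k_gold = (0.29·3.81/0.11)^(1/0.71) ≈ 25.7733.
y_gold = 3.81·25.7733^0.29 ≈ 9.7761, c_gold = y_gold − 0.11·k_gold ≈ 6.9410.
Gain: Δc = 6.9410 − 5.3572 ≈ 1.5838.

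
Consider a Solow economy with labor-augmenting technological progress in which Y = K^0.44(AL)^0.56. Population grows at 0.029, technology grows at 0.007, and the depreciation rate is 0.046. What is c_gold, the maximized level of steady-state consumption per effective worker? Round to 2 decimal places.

Capital per effective worker breaks even when investment replaces (n + g + δ)·k; here n + g + δ = 0.082.
At the golden rule the marginal product of capital equals n+g+δ: 0.44·k^(0.44−1) = 0.082. Solving, k_gold = (0.44/0.082)^(1/0.56) ≈ 20.0875.
y_gold = 20.0875^0.44 ≈ 3.7436.
c_gold = y_gold − (n+g+δ)·k_gold = 3.7436 − 0.082·20.0875 ≈ 2.0964.

c_gold ≈ 2.10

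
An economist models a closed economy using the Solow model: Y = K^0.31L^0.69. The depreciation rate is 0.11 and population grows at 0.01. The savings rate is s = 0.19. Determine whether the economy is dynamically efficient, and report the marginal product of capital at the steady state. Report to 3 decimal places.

dynamically efficient; MPK ≈ 0.196

The effective depreciation rate is n + δ = 0.01 + 0.11 = 0.12.
Steady-state k*: s·k^0.31 = 0.12·k gives k* = (0.19/0.12)^(1/0.69) ≈ 1.9464.
MPK = 0.31·1.9464^(-0.69) ≈ 0.1958.
MPK > n+δ = 0.12, so the economy is dynamically efficient (under-saving).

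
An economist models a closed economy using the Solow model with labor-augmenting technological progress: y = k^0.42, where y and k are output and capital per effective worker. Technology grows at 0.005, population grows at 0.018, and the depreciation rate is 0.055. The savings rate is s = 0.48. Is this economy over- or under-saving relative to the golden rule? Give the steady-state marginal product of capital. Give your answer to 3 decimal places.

Break-even investment rate: n + g + δ = 0.018 + 0.005 + 0.055 = 0.078.
Steady-state k*: s·k^0.42 = 0.078·k gives k* = (0.48/0.078)^(1/0.58) ≈ 22.9402.
MPK = 0.42·22.9402^(-0.58) ≈ 0.0682.
MPK < n+g+δ = 0.078, so the economy is dynamically inefficient (over-saving).

over-saving; MPK ≈ 0.068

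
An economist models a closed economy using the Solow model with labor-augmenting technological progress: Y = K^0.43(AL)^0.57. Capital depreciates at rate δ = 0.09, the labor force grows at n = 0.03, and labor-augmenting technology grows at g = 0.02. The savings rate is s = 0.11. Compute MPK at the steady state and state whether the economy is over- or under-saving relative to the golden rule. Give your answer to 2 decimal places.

Break-even investment rate: n + g + δ = 0.03 + 0.02 + 0.09 = 0.14.
Steady-state k*: s·k^0.43 = 0.14·k gives k* = (0.11/0.14)^(1/0.57) ≈ 0.6550.
MPK = 0.43·0.6550^(-0.57) ≈ 0.5473.
MPK > n+g+δ = 0.14, so the economy is dynamically efficient (under-saving).

under-saving; MPK ≈ 0.55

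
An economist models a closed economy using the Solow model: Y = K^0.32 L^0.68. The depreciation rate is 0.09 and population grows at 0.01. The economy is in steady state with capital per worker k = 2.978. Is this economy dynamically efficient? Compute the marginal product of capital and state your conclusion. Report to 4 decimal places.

dynamically efficient; MPK ≈ 0.1524

The effective depreciation rate is n + δ = 0.01 + 0.09 = 0.1.
MPK = 0.32·k^(0.32−1) = 0.32·2.978^(-0.68) ≈ 0.1524.
MPK > 0.1, so the economy is dynamically efficient (under-saving).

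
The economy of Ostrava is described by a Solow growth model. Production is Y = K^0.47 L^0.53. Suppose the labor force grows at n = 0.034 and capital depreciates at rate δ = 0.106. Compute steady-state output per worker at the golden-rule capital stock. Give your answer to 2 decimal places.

y_gold ≈ 2.93

n + δ = 0.034 + 0.106 = 0.14.
Setting f'(k) = n+δ gives 0.47·k^(0.47−1) = 0.14, hence k_gold = (0.47/0.14)^(1/0.53) ≈ 9.8264.
Output: y_gold = k_gold^0.47 = 9.8264^0.47 ≈ 2.9270.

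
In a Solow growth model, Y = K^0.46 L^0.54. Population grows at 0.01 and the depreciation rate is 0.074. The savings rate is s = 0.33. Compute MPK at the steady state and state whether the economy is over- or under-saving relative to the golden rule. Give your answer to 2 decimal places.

under-saving; MPK ≈ 0.12

Break-even investment rate: n + δ = 0.01 + 0.074 = 0.084.
Steady-state k*: s·k^0.46 = 0.084·k gives k* = (0.33/0.084)^(1/0.54) ≈ 12.6019.
MPK = 0.46·12.6019^(-0.54) ≈ 0.1171.
MPK > n+δ = 0.084, so the economy is dynamically efficient (under-saving).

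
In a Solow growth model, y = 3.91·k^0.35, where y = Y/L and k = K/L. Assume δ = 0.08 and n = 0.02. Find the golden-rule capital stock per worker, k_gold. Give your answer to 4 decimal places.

k_gold ≈ 55.9846

Break-even investment rate: n + δ = 0.02 + 0.08 = 0.1.
At the golden rule the marginal product of capital equals n+δ: 0.35·3.91·k^(0.35−1) = 0.1. Solving, k_gold = (0.35·3.91/0.1)^(1/0.65) ≈ 55.9846.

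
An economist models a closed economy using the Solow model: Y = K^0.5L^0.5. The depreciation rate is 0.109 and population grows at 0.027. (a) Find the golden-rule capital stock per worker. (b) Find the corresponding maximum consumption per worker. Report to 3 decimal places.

(a) k_gold ≈ 13.516; (b) c_gold ≈ 1.838

The effective depreciation rate is n + δ = 0.027 + 0.109 = 0.136.
Setting f'(k) = n+δ gives 0.5·k^(0.5−1) = 0.136, hence k_gold = (0.5/0.136)^(1/0.5) ≈ 13.5164.
y_gold = 13.5164^0.5 ≈ 3.6765; c_gold = y_gold − 0.136·k_gold ≈ 1.8382.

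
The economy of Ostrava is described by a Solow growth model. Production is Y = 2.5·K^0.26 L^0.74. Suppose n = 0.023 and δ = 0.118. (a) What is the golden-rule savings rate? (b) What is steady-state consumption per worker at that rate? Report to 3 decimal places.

(a) s_gold = 0.260; (b) c_gold ≈ 3.165

Break-even investment rate: n + δ = 0.023 + 0.118 = 0.141.
For Cobb-Douglas, s_gold equals capital's share: s_gold = 0.26.
Golden rule sets MPK = n+δ: 0.26·2.5·k^(0.26−1) = 0.141, so k_gold = (0.26·2.5/0.141)^(1/0.74) ≈ 7.8865.
y_gold = 2.5·7.8865^0.26 ≈ 4.2769; c_gold = (1−0.26)·y_gold ≈ 3.1649.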